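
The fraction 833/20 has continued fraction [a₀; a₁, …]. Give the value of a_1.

1

833 ÷ 20 → quotient 41, remainder 13
20 ÷ 13 → quotient 1, remainder 7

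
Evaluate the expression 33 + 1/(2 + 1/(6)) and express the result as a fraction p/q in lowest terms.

435/13

a_0 = 33: 33/1
a_1 = 2: 67/2
a_2 = 6: 435/13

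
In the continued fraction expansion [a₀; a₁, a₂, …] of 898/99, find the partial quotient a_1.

Repeatedly divide and take the remainder:
⌊898/99⌋ = 9, remainder 7
⌊99/7⌋ = 14, remainder 1

14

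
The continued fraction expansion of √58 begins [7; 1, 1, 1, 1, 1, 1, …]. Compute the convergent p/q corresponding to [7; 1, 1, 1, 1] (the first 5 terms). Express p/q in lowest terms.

Start with 1.
1 + 1/(1/1) = 1 + 1/1 = 2/1
1 + 1/(2/1) = 1 + 1/2 = 3/2
1 + 1/(3/2) = 1 + 2/3 = 5/3
7 + 1/(5/3) = 7 + 3/5 = 38/5

38/5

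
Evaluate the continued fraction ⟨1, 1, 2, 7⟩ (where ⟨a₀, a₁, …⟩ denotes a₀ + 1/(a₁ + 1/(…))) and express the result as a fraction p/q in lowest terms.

Start with 7.
2 + 1/(7/1) = 2 + 1/7 = 15/7
1 + 1/(15/7) = 1 + 7/15 = 22/15
1 + 1/(22/15) = 1 + 15/22 = 37/22

37/22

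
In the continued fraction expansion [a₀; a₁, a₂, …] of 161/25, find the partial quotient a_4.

2

Apply division with remainder until the remainder is 0:
161 ÷ 25 → quotient 6, remainder 11
25 ÷ 11 → quotient 2, remainder 3
11 ÷ 3 → quotient 3, remainder 2
3 ÷ 2 → quotient 1, remainder 1
2 ÷ 1 → quotient 2, remainder 0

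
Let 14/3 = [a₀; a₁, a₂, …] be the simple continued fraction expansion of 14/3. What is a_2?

14 ÷ 3 → quotient 4, remainder 2
3 ÷ 2 → quotient 1, remainder 1
2 ÷ 1 → quotient 2, remainder 0

2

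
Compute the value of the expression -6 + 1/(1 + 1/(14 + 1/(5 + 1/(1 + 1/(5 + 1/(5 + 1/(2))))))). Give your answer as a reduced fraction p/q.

-30512/6023

Work from the innermost term outward:
Start with 2.
5 + 1/(2/1) = 5 + 1/2 = 11/2
5 + 1/(11/2) = 5 + 2/11 = 57/11
1 + 1/(57/11) = 1 + 11/57 = 68/57
5 + 1/(68/57) = 5 + 57/68 = 397/68
14 + 1/(397/68) = 14 + 68/397 = 5626/397
1 + 1/(5626/397) = 1 + 397/5626 = 6023/5626
-6 + 1/(6023/5626) = -6 + 5626/6023 = -30512/6023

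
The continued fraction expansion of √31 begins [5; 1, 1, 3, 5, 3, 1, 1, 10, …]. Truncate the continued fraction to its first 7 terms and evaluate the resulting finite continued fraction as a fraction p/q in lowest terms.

a_0 = 5: 5/1
a_1 = 1: 6/1
a_2 = 1: 11/2
a_3 = 3: 39/7
a_4 = 5: 206/37
a_5 = 3: 657/118
a_6 = 1: 863/155

863/155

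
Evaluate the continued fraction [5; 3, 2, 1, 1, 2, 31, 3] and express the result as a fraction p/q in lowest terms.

22172/4187

a_0 = 5: 5/1
a_1 = 3: 16/3
a_2 = 2: 37/7
a_3 = 1: 53/10
a_4 = 1: 90/17
a_5 = 2: 233/44
a_6 = 31: 7313/1381
a_7 = 3: 22172/4187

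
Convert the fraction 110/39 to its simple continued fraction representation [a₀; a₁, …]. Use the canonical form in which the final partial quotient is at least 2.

⌊110/39⌋ = 2, remainder 32
⌊39/32⌋ = 1, remainder 7
⌊32/7⌋ = 4, remainder 4
⌊7/4⌋ = 1, remainder 3
⌊4/3⌋ = 1, remainder 1
⌊3/1⌋ = 3, remainder 0

[2; 1, 4, 1, 1, 3]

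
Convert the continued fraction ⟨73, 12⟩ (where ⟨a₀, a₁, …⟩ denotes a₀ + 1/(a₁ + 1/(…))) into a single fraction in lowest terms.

a_0 = 73: 73/1
a_1 = 12: 877/12

877/12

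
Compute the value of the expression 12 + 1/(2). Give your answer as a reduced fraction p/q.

Start with 2.
12 + 1/(2/1) = 12 + 1/2 = 25/2

25/2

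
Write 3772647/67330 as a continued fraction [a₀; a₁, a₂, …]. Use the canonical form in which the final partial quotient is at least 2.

[56; 31, 14, 6, 8, 3]

3772647 = 56·67330 + 2167, so a_0 = 56
67330 = 31·2167 + 153, so a_1 = 31
2167 = 14·153 + 25, so a_2 = 14
153 = 6·25 + 3, so a_3 = 6
25 = 8·3 + 1, so a_4 = 8
3 = 3·1 + 0, so a_5 = 3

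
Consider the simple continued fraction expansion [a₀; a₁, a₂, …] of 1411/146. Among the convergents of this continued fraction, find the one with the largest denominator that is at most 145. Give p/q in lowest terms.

29/3

List convergents until the denominator exceeds the bound:
a_0 = 9: 9/1  (≤ bound)
a_1 = 1: 10/1  (≤ bound)
a_2 = 1: 19/2  (≤ bound)
a_3 = 1: 29/3  (≤ bound)
a_4 = 48: 1411/146  (> 145, stop)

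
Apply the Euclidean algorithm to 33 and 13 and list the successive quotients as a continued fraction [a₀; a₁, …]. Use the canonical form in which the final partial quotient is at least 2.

⌊33/13⌋ = 2, remainder 7
⌊13/7⌋ = 1, remainder 6
⌊7/6⌋ = 1, remainder 1
⌊6/1⌋ = 6, remainder 0

[2; 1, 1, 6]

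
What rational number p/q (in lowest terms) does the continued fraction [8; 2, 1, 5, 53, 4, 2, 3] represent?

Start with 3.
2 + 1/(3/1) = 2 + 1/3 = 7/3
4 + 1/(7/3) = 4 + 3/7 = 31/7
53 + 1/(31/7) = 53 + 7/31 = 1650/31
5 + 1/(1650/31) = 5 + 31/1650 = 8281/1650
1 + 1/(8281/1650) = 1 + 1650/8281 = 9931/8281
2 + 1/(9931/8281) = 2 + 8281/9931 = 28143/9931
8 + 1/(28143/9931) = 8 + 9931/28143 = 235075/28143

235075/28143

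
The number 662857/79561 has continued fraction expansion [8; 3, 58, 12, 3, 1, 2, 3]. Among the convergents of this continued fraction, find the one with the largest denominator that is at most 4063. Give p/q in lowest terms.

17521/2103

List convergents until the denominator exceeds the bound:
a_0 = 8: 8/1  (≤ bound)
a_1 = 3: 25/3  (≤ bound)
a_2 = 58: 1458/175  (≤ bound)
a_3 = 12: 17521/2103  (≤ bound)
a_4 = 3: 54021/6484  (> 4063, stop)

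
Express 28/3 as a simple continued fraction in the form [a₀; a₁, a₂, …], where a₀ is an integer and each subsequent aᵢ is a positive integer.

Run the Euclidean algorithm, recording each quotient:
⌊28/3⌋ = 9, remainder 1
⌊3/1⌋ = 3, remainder 0

[9; 3]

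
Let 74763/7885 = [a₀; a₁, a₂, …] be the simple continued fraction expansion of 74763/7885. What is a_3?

Apply division with remainder until the remainder is 0:
⌊74763/7885⌋ = 9, remainder 3798
⌊7885/3798⌋ = 2, remainder 289
⌊3798/289⌋ = 13, remainder 41
⌊289/41⌋ = 7, remainder 2

7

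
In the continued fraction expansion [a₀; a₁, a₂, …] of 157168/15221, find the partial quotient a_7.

157168 = 10·15221 + 4958, so a_0 = 10
15221 = 3·4958 + 347, so a_1 = 3
4958 = 14·347 + 100, so a_2 = 14
347 = 3·100 + 47, so a_3 = 3
100 = 2·47 + 6, so a_4 = 2
47 = 7·6 + 5, so a_5 = 7
6 = 1·5 + 1, so a_6 = 1
5 = 5·1 + 0, so a_7 = 5

5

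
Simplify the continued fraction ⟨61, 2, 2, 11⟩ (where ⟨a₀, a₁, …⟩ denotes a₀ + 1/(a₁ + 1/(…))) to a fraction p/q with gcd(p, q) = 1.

3500/57

a_0 = 61: 61/1
a_1 = 2: 123/2
a_2 = 2: 307/5
a_3 = 11: 3500/57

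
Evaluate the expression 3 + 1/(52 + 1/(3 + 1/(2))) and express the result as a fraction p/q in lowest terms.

1105/366

Compute successive convergents:
a_0 = 3: 3/1
a_1 = 52: 157/52
a_2 = 3: 474/157
a_3 = 2: 1105/366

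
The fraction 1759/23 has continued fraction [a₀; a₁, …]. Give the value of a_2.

11

1759 = 76·23 + 11, so a_0 = 76
23 = 2·11 + 1, so a_1 = 2
11 = 11·1 + 0, so a_2 = 11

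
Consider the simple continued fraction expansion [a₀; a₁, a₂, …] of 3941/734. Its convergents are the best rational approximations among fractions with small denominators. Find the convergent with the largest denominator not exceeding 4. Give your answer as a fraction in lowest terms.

a_0 = 5: 5/1  (≤ bound)
a_1 = 2: 11/2  (≤ bound)
a_2 = 1: 16/3  (≤ bound)
a_3 = 2: 43/8  (> 4, stop)

16/3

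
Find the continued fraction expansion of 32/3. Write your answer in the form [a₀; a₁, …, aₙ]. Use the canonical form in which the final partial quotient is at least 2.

[10; 1, 2]

32 = 10·3 + 2, so a_0 = 10
3 = 1·2 + 1, so a_1 = 1
2 = 2·1 + 0, so a_2 = 2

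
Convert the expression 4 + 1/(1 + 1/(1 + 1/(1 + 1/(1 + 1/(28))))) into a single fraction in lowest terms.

Work from the innermost term outward:
Start with 28.
1 + 1/(28/1) = 1 + 1/28 = 29/28
1 + 1/(29/28) = 1 + 28/29 = 57/29
1 + 1/(57/29) = 1 + 29/57 = 86/57
1 + 1/(86/57) = 1 + 57/86 = 143/86
4 + 1/(143/86) = 4 + 86/143 = 658/143

658/143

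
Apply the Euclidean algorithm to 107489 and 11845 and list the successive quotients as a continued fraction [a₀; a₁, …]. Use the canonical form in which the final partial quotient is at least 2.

[9; 13, 2, 1, 1, 58, 3]

Repeatedly divide and take the remainder:
107489 = 9·11845 + 884, so a_0 = 9
11845 = 13·884 + 353, so a_1 = 13
884 = 2·353 + 178, so a_2 = 2
353 = 1·178 + 175, so a_3 = 1
178 = 1·175 + 3, so a_4 = 1
175 = 58·3 + 1, so a_5 = 58
3 = 3·1 + 0, so a_6 = 3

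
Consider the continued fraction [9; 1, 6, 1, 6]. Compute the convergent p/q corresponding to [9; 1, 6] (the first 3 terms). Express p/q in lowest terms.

Starting at the tail and folding back:
Start with 6.
1 + 1/(6/1) = 1 + 1/6 = 7/6
9 + 1/(7/6) = 9 + 6/7 = 69/7

69/7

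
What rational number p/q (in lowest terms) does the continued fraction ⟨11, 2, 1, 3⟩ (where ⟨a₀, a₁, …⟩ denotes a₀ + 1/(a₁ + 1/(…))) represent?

a_0 = 11: 11/1
a_1 = 2: 23/2
a_2 = 1: 34/3
a_3 = 3: 125/11

125/11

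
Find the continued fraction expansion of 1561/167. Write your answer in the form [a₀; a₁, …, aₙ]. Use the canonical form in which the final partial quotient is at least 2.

Repeatedly divide and take the remainder:
1561 = 9·167 + 58, so a_0 = 9
167 = 2·58 + 51, so a_1 = 2
58 = 1·51 + 7, so a_2 = 1
51 = 7·7 + 2, so a_3 = 7
7 = 3·2 + 1, so a_4 = 3
2 = 2·1 + 0, so a_5 = 2

[9; 2, 1, 7, 3, 2]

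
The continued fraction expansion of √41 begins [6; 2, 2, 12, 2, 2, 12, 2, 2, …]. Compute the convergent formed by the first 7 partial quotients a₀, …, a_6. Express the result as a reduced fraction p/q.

Start with 12.
2 + 1/(12/1) = 2 + 1/12 = 25/12
2 + 1/(25/12) = 2 + 12/25 = 62/25
12 + 1/(62/25) = 12 + 25/62 = 769/62
2 + 1/(769/62) = 2 + 62/769 = 1600/769
2 + 1/(1600/769) = 2 + 769/1600 = 3969/1600
6 + 1/(3969/1600) = 6 + 1600/3969 = 25414/3969

25414/3969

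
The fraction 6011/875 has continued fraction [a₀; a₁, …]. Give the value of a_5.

12

6011 = 6·875 + 761, so a_0 = 6
875 = 1·761 + 114, so a_1 = 1
761 = 6·114 + 77, so a_2 = 6
114 = 1·77 + 37, so a_3 = 1
77 = 2·37 + 3, so a_4 = 2
37 = 12·3 + 1, so a_5 = 12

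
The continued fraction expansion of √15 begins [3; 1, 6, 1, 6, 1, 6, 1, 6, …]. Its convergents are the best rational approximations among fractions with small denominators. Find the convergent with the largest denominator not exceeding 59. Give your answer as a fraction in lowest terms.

a_0 = 3: 3/1  (≤ bound)
a_1 = 1: 4/1  (≤ bound)
a_2 = 6: 27/7  (≤ bound)
a_3 = 1: 31/8  (≤ bound)
a_4 = 6: 213/55  (≤ bound)
a_5 = 1: 244/63  (> 59, stop)

213/55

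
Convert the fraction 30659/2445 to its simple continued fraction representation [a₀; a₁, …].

⌊30659/2445⌋ = 12, remainder 1319
⌊2445/1319⌋ = 1, remainder 1126
⌊1319/1126⌋ = 1, remainder 193
⌊1126/193⌋ = 5, remainder 161
⌊193/161⌋ = 1, remainder 32
⌊161/32⌋ = 5, remainder 1
⌊32/1⌋ = 32, remainder 0

[12; 1, 1, 5, 1, 5, 32]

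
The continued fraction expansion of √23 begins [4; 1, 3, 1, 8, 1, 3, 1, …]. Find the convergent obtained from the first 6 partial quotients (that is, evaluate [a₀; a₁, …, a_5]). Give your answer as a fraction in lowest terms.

a_0 = 4: 4/1
a_1 = 1: 5/1
a_2 = 3: 19/4
a_3 = 1: 24/5
a_4 = 8: 211/44
a_5 = 1: 235/49

235/49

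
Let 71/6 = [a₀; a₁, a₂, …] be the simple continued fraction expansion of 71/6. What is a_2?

5

Run the Euclidean algorithm, recording each quotient:
⌊71/6⌋ = 11, remainder 5
⌊6/5⌋ = 1, remainder 1
⌊5/1⌋ = 5, remainder 0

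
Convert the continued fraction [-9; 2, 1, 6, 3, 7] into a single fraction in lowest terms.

-3988/461

Start with 7.
3 + 1/(7/1) = 3 + 1/7 = 22/7
6 + 1/(22/7) = 6 + 7/22 = 139/22
1 + 1/(139/22) = 1 + 22/139 = 161/139
2 + 1/(161/139) = 2 + 139/161 = 461/161
-9 + 1/(461/161) = -9 + 161/461 = -3988/461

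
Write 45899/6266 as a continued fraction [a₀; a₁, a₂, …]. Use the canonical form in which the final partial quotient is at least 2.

[7; 3, 13, 7, 22]

45899 ÷ 6266 → quotient 7, remainder 2037
6266 ÷ 2037 → quotient 3, remainder 155
2037 ÷ 155 → quotient 13, remainder 22
155 ÷ 22 → quotient 7, remainder 1
22 ÷ 1 → quotient 22, remainder 0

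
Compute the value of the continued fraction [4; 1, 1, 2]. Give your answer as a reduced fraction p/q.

a_0 = 4: 4/1
a_1 = 1: 5/1
a_2 = 1: 9/2
a_3 = 2: 23/5

23/5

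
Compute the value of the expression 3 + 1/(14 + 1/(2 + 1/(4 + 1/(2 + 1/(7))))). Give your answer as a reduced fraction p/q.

Starting at the tail and folding back:
Start with 7.
2 + 1/(7/1) = 2 + 1/7 = 15/7
4 + 1/(15/7) = 4 + 7/15 = 67/15
2 + 1/(67/15) = 2 + 15/67 = 149/67
14 + 1/(149/67) = 14 + 67/149 = 2153/149
3 + 1/(2153/149) = 3 + 149/2153 = 6608/2153

6608/2153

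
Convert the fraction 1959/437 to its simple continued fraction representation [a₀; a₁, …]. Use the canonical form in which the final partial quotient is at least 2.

Repeatedly divide and take the remainder:
1959 ÷ 437 → quotient 4, remainder 211
437 ÷ 211 → quotient 2, remainder 15
211 ÷ 15 → quotient 14, remainder 1
15 ÷ 1 → quotient 15, remainder 0

[4; 2, 14, 15]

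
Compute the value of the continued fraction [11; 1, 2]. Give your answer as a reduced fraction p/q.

Build up convergents one term at a time:
a_0 = 11: 11/1
a_1 = 1: 12/1
a_2 = 2: 35/3

35/3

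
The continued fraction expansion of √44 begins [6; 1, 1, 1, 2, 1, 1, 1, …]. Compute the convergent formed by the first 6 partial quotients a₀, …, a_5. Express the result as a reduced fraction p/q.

73/11

Start with 1.
2 + 1/(1/1) = 2 + 1/1 = 3/1
1 + 1/(3/1) = 1 + 1/3 = 4/3
1 + 1/(4/3) = 1 + 3/4 = 7/4
1 + 1/(7/4) = 1 + 4/7 = 11/7
6 + 1/(11/7) = 6 + 7/11 = 73/11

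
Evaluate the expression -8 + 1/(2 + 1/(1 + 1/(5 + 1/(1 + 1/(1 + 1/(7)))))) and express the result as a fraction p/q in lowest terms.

-2134/279

Compute successive convergents:
a_0 = -8: -8/1
a_1 = 2: -15/2
a_2 = 1: -23/3
a_3 = 5: -130/17
a_4 = 1: -153/20
a_5 = 1: -283/37
a_6 = 7: -2134/279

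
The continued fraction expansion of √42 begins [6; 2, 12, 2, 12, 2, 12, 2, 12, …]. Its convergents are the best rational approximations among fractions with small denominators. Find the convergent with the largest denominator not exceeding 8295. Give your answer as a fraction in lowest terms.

a_0 = 6: 6/1  (≤ bound)
a_1 = 2: 13/2  (≤ bound)
a_2 = 12: 162/25  (≤ bound)
a_3 = 2: 337/52  (≤ bound)
a_4 = 12: 4206/649  (≤ bound)
a_5 = 2: 8749/1350  (≤ bound)
a_6 = 12: 109194/16849  (> 8295, stop)

8749/1350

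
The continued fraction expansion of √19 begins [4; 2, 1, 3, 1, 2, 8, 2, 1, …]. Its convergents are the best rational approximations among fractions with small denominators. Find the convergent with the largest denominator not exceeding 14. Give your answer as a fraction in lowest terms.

List convergents until the denominator exceeds the bound:
a_0 = 4: 4/1  (≤ bound)
a_1 = 2: 9/2  (≤ bound)
a_2 = 1: 13/3  (≤ bound)
a_3 = 3: 48/11  (≤ bound)
a_4 = 1: 61/14  (≤ bound)
a_5 = 2: 170/39  (> 14, stop)

61/14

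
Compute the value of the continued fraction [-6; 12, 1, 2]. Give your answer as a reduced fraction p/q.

-225/38

Start with 2.
1 + 1/(2/1) = 1 + 1/2 = 3/2
12 + 1/(3/2) = 12 + 2/3 = 38/3
-6 + 1/(38/3) = -6 + 3/38 = -225/38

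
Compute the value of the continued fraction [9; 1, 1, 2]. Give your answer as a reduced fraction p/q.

48/5

Work from the innermost term outward:
Start with 2.
1 + 1/(2/1) = 1 + 1/2 = 3/2
1 + 1/(3/2) = 1 + 2/3 = 5/3
9 + 1/(5/3) = 9 + 3/5 = 48/5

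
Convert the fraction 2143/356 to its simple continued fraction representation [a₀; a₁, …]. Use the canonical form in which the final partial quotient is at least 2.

[6; 50, 1, 6]

Apply division with remainder until the remainder is 0:
2143 = 6·356 + 7, so a_0 = 6
356 = 50·7 + 6, so a_1 = 50
7 = 1·6 + 1, so a_2 = 1
6 = 6·1 + 0, so a_3 = 6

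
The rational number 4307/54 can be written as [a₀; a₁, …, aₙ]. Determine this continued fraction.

[79; 1, 3, 6, 2]

Run the Euclidean algorithm, recording each quotient:
4307 ÷ 54 → quotient 79, remainder 41
54 ÷ 41 → quotient 1, remainder 13
41 ÷ 13 → quotient 3, remainder 2
13 ÷ 2 → quotient 6, remainder 1
2 ÷ 1 → quotient 2, remainder 0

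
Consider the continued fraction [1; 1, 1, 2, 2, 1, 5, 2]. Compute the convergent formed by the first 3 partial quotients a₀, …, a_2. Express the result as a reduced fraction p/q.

3/2

Build up convergents one term at a time:
a_0 = 1: 1/1
a_1 = 1: 2/1
a_2 = 1: 3/2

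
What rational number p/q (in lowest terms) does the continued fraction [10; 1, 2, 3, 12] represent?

1316/123

Start with 12.
3 + 1/(12/1) = 3 + 1/12 = 37/12
2 + 1/(37/12) = 2 + 12/37 = 86/37
1 + 1/(86/37) = 1 + 37/86 = 123/86
10 + 1/(123/86) = 10 + 86/123 = 1316/123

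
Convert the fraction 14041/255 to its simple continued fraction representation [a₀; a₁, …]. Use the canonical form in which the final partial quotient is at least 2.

[55; 15, 1, 15]

14041 = 55·255 + 16, so a_0 = 55
255 = 15·16 + 15, so a_1 = 15
16 = 1·15 + 1, so a_2 = 1
15 = 15·1 + 0, so a_3 = 15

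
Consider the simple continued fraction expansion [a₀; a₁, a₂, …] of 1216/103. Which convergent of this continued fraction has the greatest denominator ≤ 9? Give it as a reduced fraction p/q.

59/5

List convergents until the denominator exceeds the bound:
a_0 = 11: 11/1  (≤ bound)
a_1 = 1: 12/1  (≤ bound)
a_2 = 4: 59/5  (≤ bound)
a_3 = 6: 366/31  (> 9, stop)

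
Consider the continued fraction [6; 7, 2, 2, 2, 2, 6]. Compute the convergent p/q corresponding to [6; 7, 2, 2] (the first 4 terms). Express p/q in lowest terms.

227/37

Build up convergents one term at a time:
a_0 = 6: 6/1
a_1 = 7: 43/7
a_2 = 2: 92/15
a_3 = 2: 227/37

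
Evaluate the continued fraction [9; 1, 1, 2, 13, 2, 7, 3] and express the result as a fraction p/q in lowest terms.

a_0 = 9: 9/1
a_1 = 1: 10/1
a_2 = 1: 19/2
a_3 = 2: 48/5
a_4 = 13: 643/67
a_5 = 2: 1334/139
a_6 = 7: 9981/1040
a_7 = 3: 31277/3259

31277/3259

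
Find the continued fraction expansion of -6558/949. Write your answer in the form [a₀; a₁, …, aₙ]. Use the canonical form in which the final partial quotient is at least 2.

[-7; 11, 6, 14]

-6558 = -7·949 + 85, so a_0 = -7
949 = 11·85 + 14, so a_1 = 11
85 = 6·14 + 1, so a_2 = 6
14 = 14·1 + 0, so a_3 = 14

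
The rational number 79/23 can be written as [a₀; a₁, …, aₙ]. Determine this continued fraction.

⌊79/23⌋ = 3, remainder 10
⌊23/10⌋ = 2, remainder 3
⌊10/3⌋ = 3, remainder 1
⌊3/1⌋ = 3, remainder 0

[3; 2, 3, 3]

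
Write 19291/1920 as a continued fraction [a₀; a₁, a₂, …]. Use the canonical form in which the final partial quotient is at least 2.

[10; 21, 10, 9]

⌊19291/1920⌋ = 10, remainder 91
⌊1920/91⌋ = 21, remainder 9
⌊91/9⌋ = 10, remainder 1
⌊9/1⌋ = 9, remainder 0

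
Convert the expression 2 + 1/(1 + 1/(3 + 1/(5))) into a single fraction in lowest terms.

Starting at the tail and folding back:
Start with 5.
3 + 1/(5/1) = 3 + 1/5 = 16/5
1 + 1/(16/5) = 1 + 5/16 = 21/16
2 + 1/(21/16) = 2 + 16/21 = 58/21

58/21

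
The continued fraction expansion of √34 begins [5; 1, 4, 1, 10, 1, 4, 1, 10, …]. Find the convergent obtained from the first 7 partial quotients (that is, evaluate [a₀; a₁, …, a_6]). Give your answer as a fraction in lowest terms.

Starting at the tail and folding back:
Start with 4.
1 + 1/(4/1) = 1 + 1/4 = 5/4
10 + 1/(5/4) = 10 + 4/5 = 54/5
1 + 1/(54/5) = 1 + 5/54 = 59/54
4 + 1/(59/54) = 4 + 54/59 = 290/59
1 + 1/(290/59) = 1 + 59/290 = 349/290
5 + 1/(349/290) = 5 + 290/349 = 2035/349

2035/349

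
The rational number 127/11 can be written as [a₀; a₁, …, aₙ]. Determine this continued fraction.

[11; 1, 1, 5]

Repeatedly divide and take the remainder:
⌊127/11⌋ = 11, remainder 6
⌊11/6⌋ = 1, remainder 5
⌊6/5⌋ = 1, remainder 1
⌊5/1⌋ = 5, remainder 0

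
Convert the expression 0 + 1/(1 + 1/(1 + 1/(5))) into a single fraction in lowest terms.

a_0 = 0: 0/1
a_1 = 1: 1/1
a_2 = 1: 1/2
a_3 = 5: 6/11

6/11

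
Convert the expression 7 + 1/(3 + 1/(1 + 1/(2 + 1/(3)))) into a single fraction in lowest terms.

Start with 3.
2 + 1/(3/1) = 2 + 1/3 = 7/3
1 + 1/(7/3) = 1 + 3/7 = 10/7
3 + 1/(10/7) = 3 + 7/10 = 37/10
7 + 1/(37/10) = 7 + 10/37 = 269/37

269/37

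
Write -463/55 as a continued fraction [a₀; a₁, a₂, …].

[-9; 1, 1, 2, 1, 1, 4]

Repeatedly divide and take the remainder:
⌊-463/55⌋ = -9, remainder 32
⌊55/32⌋ = 1, remainder 23
⌊32/23⌋ = 1, remainder 9
⌊23/9⌋ = 2, remainder 5
⌊9/5⌋ = 1, remainder 4
⌊5/4⌋ = 1, remainder 1
⌊4/1⌋ = 4, remainder 0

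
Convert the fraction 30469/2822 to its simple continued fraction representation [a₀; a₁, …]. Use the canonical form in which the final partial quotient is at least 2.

[10; 1, 3, 1, 12, 3, 14]

30469 = 10·2822 + 2249, so a_0 = 10
2822 = 1·2249 + 573, so a_1 = 1
2249 = 3·573 + 530, so a_2 = 3
573 = 1·530 + 43, so a_3 = 1
530 = 12·43 + 14, so a_4 = 12
43 = 3·14 + 1, so a_5 = 3
14 = 14·1 + 0, so a_6 = 14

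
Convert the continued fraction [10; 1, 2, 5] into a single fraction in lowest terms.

Start with 5.
2 + 1/(5/1) = 2 + 1/5 = 11/5
1 + 1/(11/5) = 1 + 5/11 = 16/11
10 + 1/(16/11) = 10 + 11/16 = 171/16

171/16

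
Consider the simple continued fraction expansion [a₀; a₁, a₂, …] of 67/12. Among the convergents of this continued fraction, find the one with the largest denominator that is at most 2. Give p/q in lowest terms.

List convergents until the denominator exceeds the bound:
a_0 = 5: 5/1  (≤ bound)
a_1 = 1: 6/1  (≤ bound)
a_2 = 1: 11/2  (≤ bound)
a_3 = 2: 28/5  (> 2, stop)

11/2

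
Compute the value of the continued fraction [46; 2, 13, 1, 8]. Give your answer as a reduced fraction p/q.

a_0 = 46: 46/1
a_1 = 2: 93/2
a_2 = 13: 1255/27
a_3 = 1: 1348/29
a_4 = 8: 12039/259

12039/259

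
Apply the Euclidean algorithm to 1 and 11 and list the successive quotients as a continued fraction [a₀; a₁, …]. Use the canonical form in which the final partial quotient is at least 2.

[0; 11]

1 ÷ 11 → quotient 0, remainder 1
11 ÷ 1 → quotient 11, remainder 0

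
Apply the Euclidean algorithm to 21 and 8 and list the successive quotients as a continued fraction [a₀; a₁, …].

⌊21/8⌋ = 2, remainder 5
⌊8/5⌋ = 1, remainder 3
⌊5/3⌋ = 1, remainder 2
⌊3/2⌋ = 1, remainder 1
⌊2/1⌋ = 2, remainder 0

[2; 1, 1, 1, 2]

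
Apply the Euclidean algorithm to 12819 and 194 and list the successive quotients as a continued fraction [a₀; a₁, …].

Run the Euclidean algorithm, recording each quotient:
12819 = 66·194 + 15, so a_0 = 66
194 = 12·15 + 14, so a_1 = 12
15 = 1·14 + 1, so a_2 = 1
14 = 14·1 + 0, so a_3 = 14

[66; 12, 1, 14]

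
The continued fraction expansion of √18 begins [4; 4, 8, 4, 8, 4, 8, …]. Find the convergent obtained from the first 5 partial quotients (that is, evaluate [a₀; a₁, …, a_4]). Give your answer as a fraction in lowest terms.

4756/1121

a_0 = 4: 4/1
a_1 = 4: 17/4
a_2 = 8: 140/33
a_3 = 4: 577/136
a_4 = 8: 4756/1121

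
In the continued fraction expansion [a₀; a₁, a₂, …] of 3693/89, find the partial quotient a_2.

3693 ÷ 89 → quotient 41, remainder 44
89 ÷ 44 → quotient 2, remainder 1
44 ÷ 1 → quotient 44, remainder 0

44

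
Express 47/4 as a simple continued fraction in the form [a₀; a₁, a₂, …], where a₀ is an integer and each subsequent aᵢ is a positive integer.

[11; 1, 3]

47 ÷ 4 → quotient 11, remainder 3
4 ÷ 3 → quotient 1, remainder 1
3 ÷ 1 → quotient 3, remainder 0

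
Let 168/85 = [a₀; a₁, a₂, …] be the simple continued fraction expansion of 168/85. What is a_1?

Repeatedly divide and take the remainder:
⌊168/85⌋ = 1, remainder 83
⌊85/83⌋ = 1, remainder 2

1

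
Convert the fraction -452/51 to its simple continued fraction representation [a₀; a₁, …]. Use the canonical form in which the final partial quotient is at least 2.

[-9; 7, 3, 2]

Run the Euclidean algorithm, recording each quotient:
⌊-452/51⌋ = -9, remainder 7
⌊51/7⌋ = 7, remainder 2
⌊7/2⌋ = 3, remainder 1
⌊2/1⌋ = 2, remainder 0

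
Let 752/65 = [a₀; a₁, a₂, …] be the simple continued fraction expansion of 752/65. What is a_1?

1

752 = 11·65 + 37, so a_0 = 11
65 = 1·37 + 28, so a_1 = 1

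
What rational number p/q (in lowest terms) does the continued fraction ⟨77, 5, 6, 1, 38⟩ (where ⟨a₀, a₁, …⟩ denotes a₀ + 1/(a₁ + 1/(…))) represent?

107995/1399

Use the convergent recurrence hₖ = aₖ·hₖ₋₁ + hₖ₋₂ (and likewise for the denominators kₖ):
a_0 = 77: 77/1
a_1 = 5: 386/5
a_2 = 6: 2393/31
a_3 = 1: 2779/36
a_4 = 38: 107995/1399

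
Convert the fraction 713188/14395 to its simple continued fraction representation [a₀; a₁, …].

⌊713188/14395⌋ = 49, remainder 7833
⌊14395/7833⌋ = 1, remainder 6562
⌊7833/6562⌋ = 1, remainder 1271
⌊6562/1271⌋ = 5, remainder 207
⌊1271/207⌋ = 6, remainder 29
⌊207/29⌋ = 7, remainder 4
⌊29/4⌋ = 7, remainder 1
⌊4/1⌋ = 4, remainder 0

[49; 1, 1, 5, 6, 7, 7, 4]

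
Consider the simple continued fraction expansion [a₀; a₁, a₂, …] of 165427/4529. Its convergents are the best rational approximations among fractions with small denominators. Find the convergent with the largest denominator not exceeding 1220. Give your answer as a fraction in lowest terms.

12565/344

a_0 = 36: 36/1  (≤ bound)
a_1 = 1: 37/1  (≤ bound)
a_2 = 1: 73/2  (≤ bound)
a_3 = 9: 694/19  (≤ bound)
a_4 = 18: 12565/344  (≤ bound)
a_5 = 4: 50954/1395  (> 1220, stop)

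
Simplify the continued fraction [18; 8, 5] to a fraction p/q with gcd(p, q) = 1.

Work from the innermost term outward:
Start with 5.
8 + 1/(5/1) = 8 + 1/5 = 41/5
18 + 1/(41/5) = 18 + 5/41 = 743/41

743/41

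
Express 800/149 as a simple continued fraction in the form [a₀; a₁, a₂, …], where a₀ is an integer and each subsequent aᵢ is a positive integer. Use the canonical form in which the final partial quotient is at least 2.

800 = 5·149 + 55, so a_0 = 5
149 = 2·55 + 39, so a_1 = 2
55 = 1·39 + 16, so a_2 = 1
39 = 2·16 + 7, so a_3 = 2
16 = 2·7 + 2, so a_4 = 2
7 = 3·2 + 1, so a_5 = 3
2 = 2·1 + 0, so a_6 = 2

[5; 2, 1, 2, 2, 3, 2]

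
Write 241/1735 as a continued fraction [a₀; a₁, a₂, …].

241 = 0·1735 + 241, so a_0 = 0
1735 = 7·241 + 48, so a_1 = 7
241 = 5·48 + 1, so a_2 = 5
48 = 48·1 + 0, so a_3 = 48

[0; 7, 5, 48]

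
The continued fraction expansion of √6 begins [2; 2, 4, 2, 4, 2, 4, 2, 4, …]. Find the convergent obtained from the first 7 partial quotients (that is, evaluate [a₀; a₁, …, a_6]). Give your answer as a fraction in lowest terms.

2158/881

Start with 4.
2 + 1/(4/1) = 2 + 1/4 = 9/4
4 + 1/(9/4) = 4 + 4/9 = 40/9
2 + 1/(40/9) = 2 + 9/40 = 89/40
4 + 1/(89/40) = 4 + 40/89 = 396/89
2 + 1/(396/89) = 2 + 89/396 = 881/396
2 + 1/(881/396) = 2 + 396/881 = 2158/881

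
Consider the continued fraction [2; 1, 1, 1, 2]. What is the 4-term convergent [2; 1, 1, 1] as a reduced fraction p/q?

Use the convergent recurrence hₖ = aₖ·hₖ₋₁ + hₖ₋₂ (and likewise for the denominators kₖ):
a_0 = 2: 2/1
a_1 = 1: 3/1
a_2 = 1: 5/2
a_3 = 1: 8/3

8/3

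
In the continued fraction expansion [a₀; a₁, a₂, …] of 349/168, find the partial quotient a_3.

12

349 ÷ 168 → quotient 2, remainder 13
168 ÷ 13 → quotient 12, remainder 12
13 ÷ 12 → quotient 1, remainder 1
12 ÷ 1 → quotient 12, remainder 0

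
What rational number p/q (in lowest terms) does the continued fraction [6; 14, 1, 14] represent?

a_0 = 6: 6/1
a_1 = 14: 85/14
a_2 = 1: 91/15
a_3 = 14: 1359/224

1359/224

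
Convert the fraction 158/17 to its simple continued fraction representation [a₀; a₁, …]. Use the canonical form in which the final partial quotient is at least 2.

⌊158/17⌋ = 9, remainder 5
⌊17/5⌋ = 3, remainder 2
⌊5/2⌋ = 2, remainder 1
⌊2/1⌋ = 2, remainder 0

[9; 3, 2, 2]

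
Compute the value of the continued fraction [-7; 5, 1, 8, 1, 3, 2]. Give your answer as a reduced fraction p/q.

Start with 2.
3 + 1/(2/1) = 3 + 1/2 = 7/2
1 + 1/(7/2) = 1 + 2/7 = 9/7
8 + 1/(9/7) = 8 + 7/9 = 79/9
1 + 1/(79/9) = 1 + 9/79 = 88/79
5 + 1/(88/79) = 5 + 79/88 = 519/88
-7 + 1/(519/88) = -7 + 88/519 = -3545/519

-3545/519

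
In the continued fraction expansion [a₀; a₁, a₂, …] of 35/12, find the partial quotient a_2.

⌊35/12⌋ = 2, remainder 11
⌊12/11⌋ = 1, remainder 1
⌊11/1⌋ = 11, remainder 0

11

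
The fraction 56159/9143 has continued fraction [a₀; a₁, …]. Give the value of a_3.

56159 = 6·9143 + 1301, so a_0 = 6
9143 = 7·1301 + 36, so a_1 = 7
1301 = 36·36 + 5, so a_2 = 36
36 = 7·5 + 1, so a_3 = 7

7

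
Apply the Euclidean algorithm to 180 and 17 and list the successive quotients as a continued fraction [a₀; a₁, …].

180 = 10·17 + 10, so a_0 = 10
17 = 1·10 + 7, so a_1 = 1
10 = 1·7 + 3, so a_2 = 1
7 = 2·3 + 1, so a_3 = 2
3 = 3·1 + 0, so a_4 = 3

[10; 1, 1, 2, 3]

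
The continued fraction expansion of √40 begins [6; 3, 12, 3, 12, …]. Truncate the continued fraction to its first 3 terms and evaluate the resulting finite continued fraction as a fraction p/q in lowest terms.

a_0 = 6: 6/1
a_1 = 3: 19/3
a_2 = 12: 234/37

234/37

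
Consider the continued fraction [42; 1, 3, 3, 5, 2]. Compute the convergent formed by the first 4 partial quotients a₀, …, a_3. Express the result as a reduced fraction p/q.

556/13

Collapse the nested fraction from the inside out:
Start with 3.
3 + 1/(3/1) = 3 + 1/3 = 10/3
1 + 1/(10/3) = 1 + 3/10 = 13/10
42 + 1/(13/10) = 42 + 10/13 = 556/13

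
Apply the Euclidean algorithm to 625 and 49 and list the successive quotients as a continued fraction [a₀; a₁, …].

[12; 1, 3, 12]

Repeatedly divide and take the remainder:
625 ÷ 49 → quotient 12, remainder 37
49 ÷ 37 → quotient 1, remainder 12
37 ÷ 12 → quotient 3, remainder 1
12 ÷ 1 → quotient 12, remainder 0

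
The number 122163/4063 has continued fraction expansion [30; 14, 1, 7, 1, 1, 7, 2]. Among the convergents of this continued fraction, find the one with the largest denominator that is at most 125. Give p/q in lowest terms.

a_0 = 30: 30/1  (≤ bound)
a_1 = 14: 421/14  (≤ bound)
a_2 = 1: 451/15  (≤ bound)
a_3 = 7: 3578/119  (≤ bound)
a_4 = 1: 4029/134  (> 125, stop)

3578/119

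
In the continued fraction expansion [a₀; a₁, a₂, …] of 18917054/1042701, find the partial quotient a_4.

2

18917054 ÷ 1042701 → quotient 18, remainder 148436
1042701 ÷ 148436 → quotient 7, remainder 3649
148436 ÷ 3649 → quotient 40, remainder 2476
3649 ÷ 2476 → quotient 1, remainder 1173
2476 ÷ 1173 → quotient 2, remainder 130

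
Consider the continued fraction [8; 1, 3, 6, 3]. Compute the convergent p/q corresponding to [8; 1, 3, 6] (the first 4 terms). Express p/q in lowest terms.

a_0 = 8: 8/1
a_1 = 1: 9/1
a_2 = 3: 35/4
a_3 = 6: 219/25

219/25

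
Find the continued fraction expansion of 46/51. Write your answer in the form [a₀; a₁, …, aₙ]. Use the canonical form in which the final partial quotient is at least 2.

Apply division with remainder until the remainder is 0:
46 = 0·51 + 46, so a_0 = 0
51 = 1·46 + 5, so a_1 = 1
46 = 9·5 + 1, so a_2 = 9
5 = 5·1 + 0, so a_3 = 5

[0; 1, 9, 5]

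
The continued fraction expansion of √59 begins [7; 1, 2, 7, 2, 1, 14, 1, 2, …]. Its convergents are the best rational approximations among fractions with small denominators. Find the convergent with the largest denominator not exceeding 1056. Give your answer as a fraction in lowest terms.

List convergents until the denominator exceeds the bound:
a_0 = 7: 7/1  (≤ bound)
a_1 = 1: 8/1  (≤ bound)
a_2 = 2: 23/3  (≤ bound)
a_3 = 7: 169/22  (≤ bound)
a_4 = 2: 361/47  (≤ bound)
a_5 = 1: 530/69  (≤ bound)
a_6 = 14: 7781/1013  (≤ bound)
a_7 = 1: 8311/1082  (> 1056, stop)

7781/1013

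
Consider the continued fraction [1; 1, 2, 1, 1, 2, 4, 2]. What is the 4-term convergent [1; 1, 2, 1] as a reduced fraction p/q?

a_0 = 1: 1/1
a_1 = 1: 2/1
a_2 = 2: 5/3
a_3 = 1: 7/4

7/4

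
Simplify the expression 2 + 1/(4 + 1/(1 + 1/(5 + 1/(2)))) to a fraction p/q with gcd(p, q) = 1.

a_0 = 2: 2/1
a_1 = 4: 9/4
a_2 = 1: 11/5
a_3 = 5: 64/29
a_4 = 2: 139/63

139/63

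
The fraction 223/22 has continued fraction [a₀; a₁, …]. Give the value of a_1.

223 ÷ 22 → quotient 10, remainder 3
22 ÷ 3 → quotient 7, remainder 1

7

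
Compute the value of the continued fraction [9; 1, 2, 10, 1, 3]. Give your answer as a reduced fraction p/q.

1287/133

a_0 = 9: 9/1
a_1 = 1: 10/1
a_2 = 2: 29/3
a_3 = 10: 300/31
a_4 = 1: 329/34
a_5 = 3: 1287/133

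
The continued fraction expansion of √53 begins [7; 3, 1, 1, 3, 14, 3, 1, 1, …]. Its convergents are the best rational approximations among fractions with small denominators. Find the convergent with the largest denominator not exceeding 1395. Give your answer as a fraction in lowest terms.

a_0 = 7: 7/1  (≤ bound)
a_1 = 3: 22/3  (≤ bound)
a_2 = 1: 29/4  (≤ bound)
a_3 = 1: 51/7  (≤ bound)
a_4 = 3: 182/25  (≤ bound)
a_5 = 14: 2599/357  (≤ bound)
a_6 = 3: 7979/1096  (≤ bound)
a_7 = 1: 10578/1453  (> 1395, stop)

7979/1096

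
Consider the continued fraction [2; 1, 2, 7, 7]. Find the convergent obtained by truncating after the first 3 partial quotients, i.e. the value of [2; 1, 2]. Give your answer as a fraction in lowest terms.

8/3

Start with 2.
1 + 1/(2/1) = 1 + 1/2 = 3/2
2 + 1/(3/2) = 2 + 2/3 = 8/3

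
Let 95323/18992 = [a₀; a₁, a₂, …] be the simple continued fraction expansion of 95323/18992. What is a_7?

3

95323 ÷ 18992 → quotient 5, remainder 363
18992 ÷ 363 → quotient 52, remainder 116
363 ÷ 116 → quotient 3, remainder 15
116 ÷ 15 → quotient 7, remainder 11
15 ÷ 11 → quotient 1, remainder 4
11 ÷ 4 → quotient 2, remainder 3
4 ÷ 3 → quotient 1, remainder 1
3 ÷ 1 → quotient 3, remainder 0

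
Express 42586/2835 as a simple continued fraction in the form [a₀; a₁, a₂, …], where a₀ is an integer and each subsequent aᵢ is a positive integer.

Repeatedly divide and take the remainder:
42586 = 15·2835 + 61, so a_0 = 15
2835 = 46·61 + 29, so a_1 = 46
61 = 2·29 + 3, so a_2 = 2
29 = 9·3 + 2, so a_3 = 9
3 = 1·2 + 1, so a_4 = 1
2 = 2·1 + 0, so a_5 = 2

[15; 46, 2, 9, 1, 2]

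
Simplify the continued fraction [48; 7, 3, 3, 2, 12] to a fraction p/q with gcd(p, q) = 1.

Use the convergent recurrence hₖ = aₖ·hₖ₋₁ + hₖ₋₂ (and likewise for the denominators kₖ):
a_0 = 48: 48/1
a_1 = 7: 337/7
a_2 = 3: 1059/22
a_3 = 3: 3514/73
a_4 = 2: 8087/168
a_5 = 12: 100558/2089

100558/2089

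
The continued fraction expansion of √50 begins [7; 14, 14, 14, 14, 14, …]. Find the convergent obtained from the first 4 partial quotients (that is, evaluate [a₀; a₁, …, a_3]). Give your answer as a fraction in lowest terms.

19601/2772

Work from the innermost term outward:
Start with 14.
14 + 1/(14/1) = 14 + 1/14 = 197/14
14 + 1/(197/14) = 14 + 14/197 = 2772/197
7 + 1/(2772/197) = 7 + 197/2772 = 19601/2772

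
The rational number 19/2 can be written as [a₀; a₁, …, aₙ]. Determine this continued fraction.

⌊19/2⌋ = 9, remainder 1
⌊2/1⌋ = 2, remainder 0

[9; 2]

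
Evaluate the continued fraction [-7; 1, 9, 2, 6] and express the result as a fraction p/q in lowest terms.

a_0 = -7: -7/1
a_1 = 1: -6/1
a_2 = 9: -61/10
a_3 = 2: -128/21
a_4 = 6: -829/136

-829/136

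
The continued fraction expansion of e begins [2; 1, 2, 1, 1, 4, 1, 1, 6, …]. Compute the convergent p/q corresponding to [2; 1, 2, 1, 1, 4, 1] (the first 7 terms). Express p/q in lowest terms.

106/39

Start with 1.
4 + 1/(1/1) = 4 + 1/1 = 5/1
1 + 1/(5/1) = 1 + 1/5 = 6/5
1 + 1/(6/5) = 1 + 5/6 = 11/6
2 + 1/(11/6) = 2 + 6/11 = 28/11
1 + 1/(28/11) = 1 + 11/28 = 39/28
2 + 1/(39/28) = 2 + 28/39 = 106/39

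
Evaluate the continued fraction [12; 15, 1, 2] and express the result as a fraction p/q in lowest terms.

Start with 2.
1 + 1/(2/1) = 1 + 1/2 = 3/2
15 + 1/(3/2) = 15 + 2/3 = 47/3
12 + 1/(47/3) = 12 + 3/47 = 567/47

567/47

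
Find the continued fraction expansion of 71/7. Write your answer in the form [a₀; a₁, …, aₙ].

[10; 7]

71 = 10·7 + 1, so a_0 = 10
7 = 7·1 + 0, so a_1 = 7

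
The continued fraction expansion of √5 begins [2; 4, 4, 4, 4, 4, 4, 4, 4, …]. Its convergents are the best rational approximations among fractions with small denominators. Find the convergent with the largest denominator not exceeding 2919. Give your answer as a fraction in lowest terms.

a_0 = 2: 2/1  (≤ bound)
a_1 = 4: 9/4  (≤ bound)
a_2 = 4: 38/17  (≤ bound)
a_3 = 4: 161/72  (≤ bound)
a_4 = 4: 682/305  (≤ bound)
a_5 = 4: 2889/1292  (≤ bound)
a_6 = 4: 12238/5473  (> 2919, stop)

2889/1292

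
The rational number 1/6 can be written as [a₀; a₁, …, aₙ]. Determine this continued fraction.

Repeatedly divide and take the remainder:
⌊1/6⌋ = 0, remainder 1
⌊6/1⌋ = 6, remainder 0

[0; 6]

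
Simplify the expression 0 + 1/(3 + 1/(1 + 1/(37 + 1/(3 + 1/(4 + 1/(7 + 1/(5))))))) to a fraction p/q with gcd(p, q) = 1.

18503/73529

Build up convergents one term at a time:
a_0 = 0: 0/1
a_1 = 3: 1/3
a_2 = 1: 1/4
a_3 = 37: 38/151
a_4 = 3: 115/457
a_5 = 4: 498/1979
a_6 = 7: 3601/14310
a_7 = 5: 18503/73529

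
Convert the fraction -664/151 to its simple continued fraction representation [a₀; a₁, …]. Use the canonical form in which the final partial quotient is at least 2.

[-5; 1, 1, 1, 1, 14, 2]

⌊-664/151⌋ = -5, remainder 91
⌊151/91⌋ = 1, remainder 60
⌊91/60⌋ = 1, remainder 31
⌊60/31⌋ = 1, remainder 29
⌊31/29⌋ = 1, remainder 2
⌊29/2⌋ = 14, remainder 1
⌊2/1⌋ = 2, remainder 0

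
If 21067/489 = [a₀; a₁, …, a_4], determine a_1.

12

⌊21067/489⌋ = 43, remainder 40
⌊489/40⌋ = 12, remainder 9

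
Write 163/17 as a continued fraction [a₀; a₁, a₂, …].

163 ÷ 17 → quotient 9, remainder 10
17 ÷ 10 → quotient 1, remainder 7
10 ÷ 7 → quotient 1, remainder 3
7 ÷ 3 → quotient 2, remainder 1
3 ÷ 1 → quotient 3, remainder 0

[9; 1, 1, 2, 3]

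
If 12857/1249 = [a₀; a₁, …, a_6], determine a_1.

⌊12857/1249⌋ = 10, remainder 367
⌊1249/367⌋ = 3, remainder 148

3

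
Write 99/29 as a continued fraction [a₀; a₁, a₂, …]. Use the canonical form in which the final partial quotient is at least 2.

⌊99/29⌋ = 3, remainder 12
⌊29/12⌋ = 2, remainder 5
⌊12/5⌋ = 2, remainder 2
⌊5/2⌋ = 2, remainder 1
⌊2/1⌋ = 2, remainder 0

[3; 2, 2, 2, 2]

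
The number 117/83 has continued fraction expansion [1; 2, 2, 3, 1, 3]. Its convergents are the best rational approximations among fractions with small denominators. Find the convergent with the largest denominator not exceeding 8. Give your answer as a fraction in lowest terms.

7/5

a_0 = 1: 1/1  (≤ bound)
a_1 = 2: 3/2  (≤ bound)
a_2 = 2: 7/5  (≤ bound)
a_3 = 3: 24/17  (> 8, stop)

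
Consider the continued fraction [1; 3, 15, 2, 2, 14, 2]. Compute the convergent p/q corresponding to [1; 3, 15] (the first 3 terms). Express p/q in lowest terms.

61/46

Compute successive convergents:
a_0 = 1: 1/1
a_1 = 3: 4/3
a_2 = 15: 61/46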